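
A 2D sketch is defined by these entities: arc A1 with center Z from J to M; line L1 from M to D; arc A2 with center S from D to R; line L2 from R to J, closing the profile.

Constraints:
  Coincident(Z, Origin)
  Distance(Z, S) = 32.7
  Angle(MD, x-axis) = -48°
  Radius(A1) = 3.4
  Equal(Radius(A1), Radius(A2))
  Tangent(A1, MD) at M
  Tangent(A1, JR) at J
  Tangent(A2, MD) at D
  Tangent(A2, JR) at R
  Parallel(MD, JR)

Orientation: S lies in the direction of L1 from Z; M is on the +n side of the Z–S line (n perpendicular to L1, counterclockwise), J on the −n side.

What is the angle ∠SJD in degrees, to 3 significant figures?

5.81°

Tangency of A1 to both parallel lines with radius 3.4 puts M and J at Z ± 3.4·n: M = (2.53, 2.28), J = (-2.53, -2.28). Equal radii place D and R the same way about S: D = S + 3.4·n = (24.4, -22.0), R = S − 3.4·n = (19.4, -26.6). Then cos ∠SJD = JS·JD / (|JS||JD|), giving 5.81°.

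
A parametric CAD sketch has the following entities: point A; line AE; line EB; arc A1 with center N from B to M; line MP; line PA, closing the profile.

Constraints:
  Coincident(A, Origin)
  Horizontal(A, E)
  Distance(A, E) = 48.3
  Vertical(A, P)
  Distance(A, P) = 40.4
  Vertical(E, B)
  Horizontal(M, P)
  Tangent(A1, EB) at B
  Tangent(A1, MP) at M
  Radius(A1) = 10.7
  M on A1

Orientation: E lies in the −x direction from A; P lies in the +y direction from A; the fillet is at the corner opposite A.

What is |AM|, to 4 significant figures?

55.19

A is at the origin; AE is horizontal with |AE| = 48.3 and E on the −x side, so E = (-48.30, 0.000). AP is vertical with |AP| = 40.4 and P on the +y side, so P = (0.000, 40.40). The virtual corner opposite A is at (-48.30, 40.40). Tangency of A1 to EB means the radius NB is perpendicular to EB and tangency of A1 to MP means the radius NM is perpendicular to MP, with radius 10.7, so the center N sits 10.7 in from both sides at N = (-37.60, 29.70). That places the tangent points at B = (-48.30, 29.70) on EB and M = (-37.60, 40.40) on MP. Then |AM| = |M − A| = 55.19.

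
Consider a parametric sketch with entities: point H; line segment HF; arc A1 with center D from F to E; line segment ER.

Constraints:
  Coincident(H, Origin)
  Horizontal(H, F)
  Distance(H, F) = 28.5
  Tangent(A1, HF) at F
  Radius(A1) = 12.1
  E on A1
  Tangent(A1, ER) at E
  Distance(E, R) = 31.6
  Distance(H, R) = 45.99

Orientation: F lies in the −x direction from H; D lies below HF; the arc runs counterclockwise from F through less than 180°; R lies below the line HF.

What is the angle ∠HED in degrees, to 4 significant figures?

14.88°

Checks: |DF| = 12.10 ✓; |DE| = 12.10 ✓; ∠(DE, ER) = 90.00° ✓; |ER| = 31.60 ✓; |HR| = 45.99 ✓.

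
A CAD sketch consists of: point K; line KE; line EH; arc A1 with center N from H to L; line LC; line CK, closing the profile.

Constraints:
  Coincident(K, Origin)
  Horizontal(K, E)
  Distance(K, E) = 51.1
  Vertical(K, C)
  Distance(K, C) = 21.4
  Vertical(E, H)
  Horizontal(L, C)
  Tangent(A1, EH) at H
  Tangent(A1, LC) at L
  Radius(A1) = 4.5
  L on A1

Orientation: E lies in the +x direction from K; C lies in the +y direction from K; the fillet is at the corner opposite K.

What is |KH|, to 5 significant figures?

53.822

The virtual corner opposite K is at (51.100, 21.400). A1 meets EH tangentially, so NH is at right angles to EH and the tangent condition forces NL to be normal to LC, with radius 4.5, so the center N sits 4.5 in from both sides at N = (46.600, 16.900). That places the tangent points at H = (51.100, 16.900) on EH and L = (46.600, 21.400) on LC. Then |KH| = |H − K| = 53.822.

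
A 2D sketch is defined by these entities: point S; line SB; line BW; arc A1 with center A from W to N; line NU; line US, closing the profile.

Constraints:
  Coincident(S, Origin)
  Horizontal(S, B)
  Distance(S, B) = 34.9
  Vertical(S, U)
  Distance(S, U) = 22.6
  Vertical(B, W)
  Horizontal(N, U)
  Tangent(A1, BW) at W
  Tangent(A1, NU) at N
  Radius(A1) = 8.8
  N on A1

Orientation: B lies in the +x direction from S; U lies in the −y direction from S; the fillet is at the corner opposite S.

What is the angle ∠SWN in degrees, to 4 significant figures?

66.57°

The virtual corner opposite S is at (34.90, -22.60). The tangent condition forces AW to be normal to BW and since A1 is tangent to NU there, AN ⟂ NU, with radius 8.8, so the center A sits 8.8 in from both sides at A = (26.10, -13.80). That places the tangent points at W = (34.90, -13.80) on BW and N = (26.10, -22.60) on NU. Then cos ∠SWN = WS·WN / (|WS||WN|), giving 66.57°.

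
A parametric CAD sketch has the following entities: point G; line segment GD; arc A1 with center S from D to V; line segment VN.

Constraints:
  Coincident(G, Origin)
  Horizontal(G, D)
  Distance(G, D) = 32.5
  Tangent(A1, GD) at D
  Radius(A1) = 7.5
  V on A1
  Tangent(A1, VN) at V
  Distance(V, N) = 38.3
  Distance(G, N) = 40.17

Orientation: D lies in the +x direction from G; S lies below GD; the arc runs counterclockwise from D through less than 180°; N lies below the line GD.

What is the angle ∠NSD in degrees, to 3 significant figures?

144°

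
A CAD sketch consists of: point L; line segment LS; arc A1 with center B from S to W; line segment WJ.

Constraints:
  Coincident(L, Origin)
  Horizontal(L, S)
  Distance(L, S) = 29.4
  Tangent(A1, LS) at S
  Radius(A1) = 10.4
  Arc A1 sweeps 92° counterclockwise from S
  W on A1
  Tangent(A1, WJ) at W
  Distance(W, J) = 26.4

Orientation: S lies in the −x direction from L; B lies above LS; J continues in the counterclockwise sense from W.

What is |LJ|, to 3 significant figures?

42.2

L is at the origin; LS is horizontal with |LS| = 29.4 and S on the −x side, so S = (-29.4, 0.00). The tangent condition forces BS to be normal to LS, so B = S + (0, 10.4) = (-29.4, 10.4). On A1, S sits at bearing -90° from B; a 92° counterclockwise sweep puts W at bearing 2°, so W = B + 10.4·(cos 2°, sin 2°) = (-19.0, 10.8). A1 meets WJ tangentially, so BW is at right angles to WJ, so WJ runs along (−sin 2°, cos 2°); with |WJ| = 26.4, J = (-19.9, 37.1). Then |LJ| = |J − L| = 42.2.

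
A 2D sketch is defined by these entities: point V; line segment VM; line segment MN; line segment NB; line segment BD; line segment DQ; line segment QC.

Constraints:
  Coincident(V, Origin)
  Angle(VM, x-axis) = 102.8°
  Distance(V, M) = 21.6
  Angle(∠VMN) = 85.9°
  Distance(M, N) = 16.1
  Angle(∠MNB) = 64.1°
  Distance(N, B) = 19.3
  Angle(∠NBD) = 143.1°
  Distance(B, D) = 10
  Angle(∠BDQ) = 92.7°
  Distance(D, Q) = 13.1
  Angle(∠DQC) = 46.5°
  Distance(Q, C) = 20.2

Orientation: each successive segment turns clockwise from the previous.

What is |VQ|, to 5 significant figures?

14.380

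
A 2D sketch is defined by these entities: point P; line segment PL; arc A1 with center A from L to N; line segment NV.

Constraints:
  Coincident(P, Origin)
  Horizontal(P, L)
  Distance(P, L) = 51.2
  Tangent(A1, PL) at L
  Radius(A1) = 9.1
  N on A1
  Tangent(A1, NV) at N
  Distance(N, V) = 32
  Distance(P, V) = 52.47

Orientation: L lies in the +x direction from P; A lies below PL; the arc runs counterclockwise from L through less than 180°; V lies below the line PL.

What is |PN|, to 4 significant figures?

42.91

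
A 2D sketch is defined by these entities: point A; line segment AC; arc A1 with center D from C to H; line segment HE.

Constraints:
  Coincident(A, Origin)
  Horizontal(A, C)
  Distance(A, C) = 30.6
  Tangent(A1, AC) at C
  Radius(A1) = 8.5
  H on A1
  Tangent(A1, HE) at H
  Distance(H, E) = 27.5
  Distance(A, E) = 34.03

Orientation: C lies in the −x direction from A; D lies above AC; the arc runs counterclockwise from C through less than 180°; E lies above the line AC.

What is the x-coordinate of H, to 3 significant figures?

-22.6

A is at the origin; AC is horizontal with |AC| = 30.6 and C on the −x side, so C = (-30.6, 0.00). Tangency of A1 to AC means the radius DC is perpendicular to AC, so D = C + (0, 8.5) = (-30.6, 8.50). Since DH ⟂ HE (tangency), |DE| = √(8.5² + 27.5²) = 28.8 regardless of where H sits on A1. So E lies on both circle(A, 34.03) and circle(D, 28.8); the above-AC intersection is E = (-13.1, 31.4). H is the foot of the tangent from E: H = (-22.6, 5.57).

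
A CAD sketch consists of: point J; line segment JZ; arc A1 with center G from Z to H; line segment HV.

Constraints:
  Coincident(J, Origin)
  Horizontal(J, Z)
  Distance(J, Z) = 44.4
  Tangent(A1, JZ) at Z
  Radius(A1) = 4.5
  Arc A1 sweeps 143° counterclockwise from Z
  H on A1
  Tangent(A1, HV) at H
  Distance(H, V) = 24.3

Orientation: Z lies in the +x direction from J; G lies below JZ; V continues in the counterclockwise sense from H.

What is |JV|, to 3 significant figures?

65.2

J is at the origin; JZ is horizontal with |JZ| = 44.4 and Z on the +x side, so Z = (44.4, 0.00). The tangent condition forces GZ to be normal to JZ, so G = Z + (0, -4.5) = (44.4, -4.50). On A1, Z sits at bearing 90° from G; a 143° counterclockwise sweep puts H at bearing 233°, so H = G + 4.5·(cos 233°, sin 233°) = (41.7, -8.09). The tangent condition forces GH to be normal to HV, so HV runs along (−sin 233°, cos 233°); with |HV| = 24.3, V = (61.1, -22.7). Then |JV| = |V − J| = 65.2.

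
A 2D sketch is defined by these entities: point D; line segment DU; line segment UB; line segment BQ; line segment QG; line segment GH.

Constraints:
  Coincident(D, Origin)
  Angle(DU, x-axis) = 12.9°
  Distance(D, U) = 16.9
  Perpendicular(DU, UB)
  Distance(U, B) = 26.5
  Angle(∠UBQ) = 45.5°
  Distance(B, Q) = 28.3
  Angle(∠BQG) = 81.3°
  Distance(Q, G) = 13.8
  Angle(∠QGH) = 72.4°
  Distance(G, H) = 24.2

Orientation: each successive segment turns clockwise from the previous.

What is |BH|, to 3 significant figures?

5.38

∠BQG = 81.3° gives QG at 49.7° from the x-axis; with |QG| = 13.8, G = (7.21, 3.30). ∠QGH = 72.4° gives GH at -57.9° from the x-axis; with |GH| = 24.2, H = (20.1, -17.2). Then |BH| = |H − B| = 5.38.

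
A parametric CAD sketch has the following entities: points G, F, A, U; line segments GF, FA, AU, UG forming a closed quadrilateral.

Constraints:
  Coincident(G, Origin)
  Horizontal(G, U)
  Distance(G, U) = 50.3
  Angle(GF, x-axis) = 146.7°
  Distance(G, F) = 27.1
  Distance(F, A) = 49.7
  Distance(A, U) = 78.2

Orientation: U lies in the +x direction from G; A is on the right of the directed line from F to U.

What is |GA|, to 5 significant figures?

39.965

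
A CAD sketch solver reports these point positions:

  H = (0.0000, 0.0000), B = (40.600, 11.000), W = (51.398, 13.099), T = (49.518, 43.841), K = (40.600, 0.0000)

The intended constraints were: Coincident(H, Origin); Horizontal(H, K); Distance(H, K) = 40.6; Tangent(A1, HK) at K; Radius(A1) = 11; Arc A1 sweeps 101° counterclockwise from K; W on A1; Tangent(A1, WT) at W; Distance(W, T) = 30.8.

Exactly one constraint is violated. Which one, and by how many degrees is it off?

Tangent(A1, WT) at W — off by 7.50°.

H = (0.00, 0.00) ✓; H.y = 0.00, K.y = 0.00 ✓; |HK| = 40.60 ✓; ∠(BK, KH) = 90.00° ✓; |BK| = 11.00 ✓; bearing(B→W) − bearing(B→K) = 101.0° ✓; |BW| = 11.00 ✓; ∠(BW, WT) = 97.50° ✗; |WT| = 30.80 ✓.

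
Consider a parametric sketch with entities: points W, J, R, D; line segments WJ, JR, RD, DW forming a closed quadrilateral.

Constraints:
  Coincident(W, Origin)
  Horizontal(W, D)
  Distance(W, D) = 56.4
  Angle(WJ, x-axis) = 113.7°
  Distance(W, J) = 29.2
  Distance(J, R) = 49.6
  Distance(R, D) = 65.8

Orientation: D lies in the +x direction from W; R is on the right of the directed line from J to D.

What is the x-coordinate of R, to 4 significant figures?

-5.447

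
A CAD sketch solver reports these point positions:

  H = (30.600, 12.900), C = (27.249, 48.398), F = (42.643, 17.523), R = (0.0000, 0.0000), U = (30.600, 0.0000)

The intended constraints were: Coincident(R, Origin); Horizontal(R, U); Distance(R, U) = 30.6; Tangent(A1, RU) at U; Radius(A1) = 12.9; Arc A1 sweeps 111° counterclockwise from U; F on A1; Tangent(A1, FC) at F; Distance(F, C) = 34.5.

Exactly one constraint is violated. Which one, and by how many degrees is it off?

Tangent(A1, FC) at F — off by 5.50°.

R = (0.00, 0.00) ✓; R.y = 0.00, U.y = 0.00 ✓; |RU| = 30.60 ✓; ∠(HU, UR) = 90.00° ✓; |HU| = 12.90 ✓; bearing(H→F) − bearing(H→U) = 111.0° ✓; |HF| = 12.90 ✓; ∠(HF, FC) = 84.50° ✗; |FC| = 34.50 ✓.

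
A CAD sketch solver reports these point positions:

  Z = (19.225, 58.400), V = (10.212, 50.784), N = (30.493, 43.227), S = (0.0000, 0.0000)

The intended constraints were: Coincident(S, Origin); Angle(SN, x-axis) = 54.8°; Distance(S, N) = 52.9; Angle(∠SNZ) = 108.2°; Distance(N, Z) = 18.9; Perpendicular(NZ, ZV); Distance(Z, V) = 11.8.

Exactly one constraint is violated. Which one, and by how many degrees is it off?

Perpendicular(NZ, ZV) — off by 3.60°.

S = (0.00, 0.00) ✓; SN at 54.80° ✓; |SN| = 52.90 ✓; ∠SNZ = 108.2° ✓; |NZ| = 18.90 ✓; ∠(NZ, ZV) = 93.60° ✗; |ZV| = 11.80 ✓.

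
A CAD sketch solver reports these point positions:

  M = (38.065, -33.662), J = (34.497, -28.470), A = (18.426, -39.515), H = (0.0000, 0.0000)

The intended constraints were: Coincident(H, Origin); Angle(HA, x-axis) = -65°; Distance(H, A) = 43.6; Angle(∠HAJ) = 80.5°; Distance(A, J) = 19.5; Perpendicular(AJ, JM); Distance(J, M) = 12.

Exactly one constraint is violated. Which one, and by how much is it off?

Distance(J, M) = 12 — off by 5.70.

H = (0.00, 0.00) ✓; HA at -65.00° ✓; |HA| = 43.60 ✓; ∠HAJ = 80.50° ✓; |AJ| = 19.50 ✓; ∠(AJ, JM) = 90.00° ✓; |JM| = 6.300 ✗.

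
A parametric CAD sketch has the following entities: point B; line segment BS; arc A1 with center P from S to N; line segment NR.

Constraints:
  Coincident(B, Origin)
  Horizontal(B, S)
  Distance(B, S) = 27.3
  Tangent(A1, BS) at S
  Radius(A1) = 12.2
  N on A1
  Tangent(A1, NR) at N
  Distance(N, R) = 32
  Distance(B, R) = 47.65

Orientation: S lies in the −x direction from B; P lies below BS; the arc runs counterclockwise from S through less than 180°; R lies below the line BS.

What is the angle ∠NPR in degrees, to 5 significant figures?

69.131°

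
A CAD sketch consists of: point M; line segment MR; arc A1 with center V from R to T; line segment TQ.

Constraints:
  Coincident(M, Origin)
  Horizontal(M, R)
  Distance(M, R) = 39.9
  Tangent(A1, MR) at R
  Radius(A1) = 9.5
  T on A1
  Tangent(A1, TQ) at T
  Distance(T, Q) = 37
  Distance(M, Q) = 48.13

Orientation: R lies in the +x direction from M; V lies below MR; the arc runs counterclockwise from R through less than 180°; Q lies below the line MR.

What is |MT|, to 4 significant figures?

31.52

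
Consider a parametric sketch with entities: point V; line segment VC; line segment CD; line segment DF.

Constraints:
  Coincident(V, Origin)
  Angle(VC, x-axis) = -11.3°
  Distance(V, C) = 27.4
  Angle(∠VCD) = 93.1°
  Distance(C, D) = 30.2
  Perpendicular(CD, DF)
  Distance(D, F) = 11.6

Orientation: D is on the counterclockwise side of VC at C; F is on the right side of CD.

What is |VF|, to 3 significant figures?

50.2

V is at the origin; VC runs at -11.3° with length 27.4, so C = 27.4·(cos -11.3°, sin -11.3°) = (26.9, -5.37). ∠VCD = 93.1°, so CD runs at -11.3° + (180° − 93.1°) = 75.6° from the x-axis; with |CD| = 30.2, D = C + 30.2·(cos 75.6°, sin 75.6°) = (34.4, 23.9). CD is perpendicular to DF; with |DF| = 11.6 on the right of CD, F = D + 11.6·(0.969, -0.249) = (45.6, 21.0). Then |VF| = |F − V| = 50.2.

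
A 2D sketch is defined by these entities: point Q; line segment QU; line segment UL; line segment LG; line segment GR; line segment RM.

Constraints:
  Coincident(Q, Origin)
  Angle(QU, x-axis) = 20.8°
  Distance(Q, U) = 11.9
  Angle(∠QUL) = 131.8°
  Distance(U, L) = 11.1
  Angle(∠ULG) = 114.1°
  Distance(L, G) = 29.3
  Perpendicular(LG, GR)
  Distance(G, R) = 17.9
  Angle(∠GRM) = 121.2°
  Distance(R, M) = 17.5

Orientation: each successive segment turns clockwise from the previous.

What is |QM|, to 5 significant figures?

15.224

Q is at the origin; QU runs at 20.8° with length 11.9, so U = (11.124, 4.2258). ∠QUL = 131.8° gives UL at -27.400° from the x-axis; with |UL| = 11.1, L = (20.979, -0.88244). ∠ULG = 114.1° gives LG at -93.300° from the x-axis; with |LG| = 29.3, G = (19.293, -30.134). The perpendicularity gives GR at right angles to LG, so GR runs at 176.70°; with |GR| = 17.9, R = (1.4222, -29.103). ∠GRM = 121.2° gives RM at 117.90° from the x-axis; with |RM| = 17.5, M = (-6.7665, -13.638). Then |QM| = |M − Q| = 15.224.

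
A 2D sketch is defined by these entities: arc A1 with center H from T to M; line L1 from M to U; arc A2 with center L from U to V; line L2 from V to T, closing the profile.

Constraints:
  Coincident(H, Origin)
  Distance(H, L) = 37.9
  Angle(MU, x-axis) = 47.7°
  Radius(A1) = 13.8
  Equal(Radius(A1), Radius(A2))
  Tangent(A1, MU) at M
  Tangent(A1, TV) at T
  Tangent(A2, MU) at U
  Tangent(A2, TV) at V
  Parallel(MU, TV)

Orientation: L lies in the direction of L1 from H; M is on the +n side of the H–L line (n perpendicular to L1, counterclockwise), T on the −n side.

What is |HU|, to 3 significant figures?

40.3

The slot axis is L1's direction at 47.7°, so u = (cos 47.7°, sin 47.7°) = (0.673, 0.740) and n = (−sin 47.7°, cos 47.7°) = (-0.740, 0.673). H is at the origin and L lies 37.9 along u from H, so L = 37.9·u = (25.5, 28.0). Tangency of A1 to both parallel lines with radius 13.8 puts M and T at H ± 13.8·n: M = (-10.2, 9.29), T = (10.2, -9.29). Equal radii place U and V the same way about L: U = L + 13.8·n = (15.3, 37.3), V = L − 13.8·n = (35.7, 18.7). Then |HU| = |U − H| = 40.3.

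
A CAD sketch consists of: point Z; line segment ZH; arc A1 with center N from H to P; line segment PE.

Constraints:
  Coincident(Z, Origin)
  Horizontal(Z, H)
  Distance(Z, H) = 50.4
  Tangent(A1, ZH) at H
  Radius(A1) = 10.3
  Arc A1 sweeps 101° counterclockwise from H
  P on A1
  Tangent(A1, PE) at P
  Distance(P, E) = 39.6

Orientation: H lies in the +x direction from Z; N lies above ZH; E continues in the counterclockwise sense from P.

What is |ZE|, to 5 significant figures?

73.616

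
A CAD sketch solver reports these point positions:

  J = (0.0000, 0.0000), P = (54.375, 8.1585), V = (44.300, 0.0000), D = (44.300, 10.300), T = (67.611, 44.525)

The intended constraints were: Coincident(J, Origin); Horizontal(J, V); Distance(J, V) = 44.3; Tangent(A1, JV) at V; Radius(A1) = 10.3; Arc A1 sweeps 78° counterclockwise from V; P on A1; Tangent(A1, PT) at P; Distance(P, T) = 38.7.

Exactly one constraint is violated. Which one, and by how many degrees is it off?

Tangent(A1, PT) at P — off by 8.00°.

J = (0.00, 0.00) ✓; J.y = 0.00, V.y = 0.00 ✓; |JV| = 44.30 ✓; ∠(DV, VJ) = 90.00° ✓; |DV| = 10.30 ✓; bearing(D→P) − bearing(D→V) = 78.00° ✓; |DP| = 10.30 ✓; ∠(DP, PT) = 98.00° ✗; |PT| = 38.70 ✓.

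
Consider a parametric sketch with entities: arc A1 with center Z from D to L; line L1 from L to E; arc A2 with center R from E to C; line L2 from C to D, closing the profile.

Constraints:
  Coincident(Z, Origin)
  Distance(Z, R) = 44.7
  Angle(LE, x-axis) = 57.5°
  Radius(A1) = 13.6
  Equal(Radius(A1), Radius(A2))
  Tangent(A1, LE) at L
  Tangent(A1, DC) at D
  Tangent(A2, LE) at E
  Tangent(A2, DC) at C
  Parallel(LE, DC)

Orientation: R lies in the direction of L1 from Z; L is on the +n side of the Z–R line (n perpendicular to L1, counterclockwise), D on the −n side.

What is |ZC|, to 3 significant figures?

46.7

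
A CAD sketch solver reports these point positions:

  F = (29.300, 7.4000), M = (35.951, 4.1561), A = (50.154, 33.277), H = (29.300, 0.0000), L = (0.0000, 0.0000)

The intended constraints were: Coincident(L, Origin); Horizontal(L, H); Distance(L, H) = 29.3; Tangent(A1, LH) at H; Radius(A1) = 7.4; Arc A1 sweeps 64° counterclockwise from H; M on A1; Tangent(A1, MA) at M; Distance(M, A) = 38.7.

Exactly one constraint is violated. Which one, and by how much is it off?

Distance(M, A) = 38.7 — off by 6.30.

L = (0.00, 0.00) ✓; L.y = 0.00, H.y = 0.00 ✓; |LH| = 29.30 ✓; ∠(FH, HL) = 90.00° ✓; |FH| = 7.400 ✓; bearing(F→M) − bearing(F→H) = 64.00° ✓; |FM| = 7.400 ✓; ∠(FM, MA) = 90.00° ✓; |MA| = 32.40 ✗.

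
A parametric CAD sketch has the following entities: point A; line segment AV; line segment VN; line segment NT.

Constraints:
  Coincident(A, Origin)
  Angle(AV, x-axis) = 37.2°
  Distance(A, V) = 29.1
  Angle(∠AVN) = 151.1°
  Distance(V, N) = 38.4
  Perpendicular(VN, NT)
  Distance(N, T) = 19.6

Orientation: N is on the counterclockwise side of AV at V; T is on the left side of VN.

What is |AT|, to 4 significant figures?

64.12

A is at the origin; AV runs at 37.2° with length 29.1, so V = 29.1·(cos 37.2°, sin 37.2°) = (23.18, 17.59). ∠AVN = 151.1°, so VN runs at 37.2° + (180° − 151.1°) = 66.10° from the x-axis; with |VN| = 38.4, N = V + 38.4·(cos 66.10°, sin 66.10°) = (38.74, 52.70). The perpendicularity gives NT at right angles to VN; with |NT| = 19.6 on the left of VN, T = N + 19.6·(-0.9143, 0.4051) = (20.82, 60.64). Then |AT| = |T − A| = 64.12.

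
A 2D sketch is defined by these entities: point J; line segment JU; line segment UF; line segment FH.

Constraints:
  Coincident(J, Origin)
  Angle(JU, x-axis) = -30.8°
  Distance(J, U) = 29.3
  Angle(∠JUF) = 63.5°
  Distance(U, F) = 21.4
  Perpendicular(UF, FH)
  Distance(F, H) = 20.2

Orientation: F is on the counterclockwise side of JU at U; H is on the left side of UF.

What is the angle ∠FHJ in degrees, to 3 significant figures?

126°

∠JUF = 63.5°, so UF runs at -30.8° + (180° − 63.5°) = 85.7° from the x-axis; with |UF| = 21.4, F = U + 21.4·(cos 85.7°, sin 85.7°) = (26.8, 6.34). UF ⟂ FH; with |FH| = 20.2 on the left of UF, H = F + 20.2·(-0.997, 0.0750) = (6.63, 7.85). Then cos ∠FHJ = HF·HJ / (|HF||HJ|), giving 126°.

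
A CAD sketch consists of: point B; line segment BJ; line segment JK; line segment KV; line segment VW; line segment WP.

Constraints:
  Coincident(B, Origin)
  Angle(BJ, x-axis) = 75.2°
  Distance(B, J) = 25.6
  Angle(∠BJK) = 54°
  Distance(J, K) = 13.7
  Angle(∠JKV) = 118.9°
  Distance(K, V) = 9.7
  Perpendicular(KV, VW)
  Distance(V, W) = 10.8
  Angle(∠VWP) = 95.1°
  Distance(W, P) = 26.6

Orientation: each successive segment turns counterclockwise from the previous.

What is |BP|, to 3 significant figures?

35.8

B is at the origin; BJ runs at 75.2° with length 25.6, so J = (6.54, 24.8). ∠BJK = 54.0° gives JK at -159° from the x-axis; with |JK| = 13.7, K = (-6.23, 19.8). ∠JKV = 118.9° gives KV at -97.7° from the x-axis; with |KV| = 9.7, V = (-7.53, 10.2). The perpendicularity gives VW at right angles to KV, so VW runs at -7.70°; with |VW| = 10.8, W = (3.17, 8.74). ∠VWP = 95.1° gives WP at 77.2° from the x-axis; with |WP| = 26.6, P = (9.06, 34.7). Then |BP| = |P − B| = 35.8.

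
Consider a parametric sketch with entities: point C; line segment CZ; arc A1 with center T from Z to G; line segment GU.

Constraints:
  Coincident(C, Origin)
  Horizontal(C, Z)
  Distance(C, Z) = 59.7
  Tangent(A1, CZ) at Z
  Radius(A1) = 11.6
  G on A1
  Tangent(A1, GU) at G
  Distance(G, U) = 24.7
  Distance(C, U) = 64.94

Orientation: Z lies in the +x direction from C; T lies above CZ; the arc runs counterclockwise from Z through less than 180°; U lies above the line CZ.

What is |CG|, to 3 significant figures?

71.2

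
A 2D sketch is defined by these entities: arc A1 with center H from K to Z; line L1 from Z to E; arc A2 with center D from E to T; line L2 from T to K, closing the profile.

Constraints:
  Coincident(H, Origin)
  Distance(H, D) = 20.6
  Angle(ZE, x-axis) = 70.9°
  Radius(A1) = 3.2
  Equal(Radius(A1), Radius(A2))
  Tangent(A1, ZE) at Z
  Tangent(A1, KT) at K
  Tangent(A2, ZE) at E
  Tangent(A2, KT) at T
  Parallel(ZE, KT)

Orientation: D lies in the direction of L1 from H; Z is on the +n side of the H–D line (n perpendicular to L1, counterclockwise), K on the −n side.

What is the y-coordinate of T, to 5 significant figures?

18.419

The slot axis is L1's direction at 70.9°, so u = (cos 70.9°, sin 70.9°) = (0.32722, 0.94495) and n = (−sin 70.9°, cos 70.9°) = (-0.94495, 0.32722). H is at the origin and D lies 20.6 along u from H, so D = 20.6·u = (6.7407, 19.466). Tangency of A1 to both parallel lines with radius 3.2 puts Z and K at H ± 3.2·n: Z = (-3.0238, 1.0471), K = (3.0238, -1.0471). Equal radii place E and T the same way about D: E = D + 3.2·n = (3.7169, 20.513), T = D − 3.2·n = (9.7645, 18.419). So T.y = 18.419.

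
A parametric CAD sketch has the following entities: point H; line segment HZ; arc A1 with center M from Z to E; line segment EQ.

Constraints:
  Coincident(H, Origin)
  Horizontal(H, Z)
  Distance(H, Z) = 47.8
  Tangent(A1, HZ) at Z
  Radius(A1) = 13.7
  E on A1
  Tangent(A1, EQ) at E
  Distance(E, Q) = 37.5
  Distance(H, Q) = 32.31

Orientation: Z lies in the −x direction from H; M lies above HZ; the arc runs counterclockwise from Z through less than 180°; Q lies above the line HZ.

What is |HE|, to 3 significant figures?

38.4

H is at the origin; HZ is horizontal with |HZ| = 47.8 and Z on the −x side, so Z = (-47.8, 0.00). Since A1 is tangent to HZ there, MZ ⟂ HZ, so M = Z + (0, 13.7) = (-47.8, 13.7). Since ME ⟂ EQ (tangency), |MQ| = √(13.7² + 37.5²) = 39.9 regardless of where E sits on A1. So Q lies on both circle(H, 32.31) and circle(M, 39.9); the above-HZ intersection is Q = (-11.5, 30.2). E is the foot of the tangent from Q: E = (-38.2, 3.93).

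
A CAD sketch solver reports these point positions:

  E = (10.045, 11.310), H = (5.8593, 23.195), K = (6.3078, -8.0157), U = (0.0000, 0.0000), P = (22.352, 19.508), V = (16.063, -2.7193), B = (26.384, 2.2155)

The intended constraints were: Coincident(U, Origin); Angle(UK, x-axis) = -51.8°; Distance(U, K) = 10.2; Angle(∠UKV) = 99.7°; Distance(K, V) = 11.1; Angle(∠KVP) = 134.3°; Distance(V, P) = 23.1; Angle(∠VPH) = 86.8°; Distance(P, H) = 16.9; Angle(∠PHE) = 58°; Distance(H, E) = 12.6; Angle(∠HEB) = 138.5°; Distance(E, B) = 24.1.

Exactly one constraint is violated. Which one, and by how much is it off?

Distance(E, B) = 24.1 — off by 5.40.

U = (0.00, 0.00) ✓; UK at -51.80° ✓; |UK| = 10.20 ✓; ∠UKV = 99.70° ✓; |KV| = 11.10 ✓; ∠KVP = 134.3° ✓; |VP| = 23.10 ✓; ∠VPH = 86.80° ✓; |PH| = 16.90 ✓; ∠PHE = 58.00° ✓; |HE| = 12.60 ✓; ∠HEB = 138.5° ✓; |EB| = 18.70 ✗.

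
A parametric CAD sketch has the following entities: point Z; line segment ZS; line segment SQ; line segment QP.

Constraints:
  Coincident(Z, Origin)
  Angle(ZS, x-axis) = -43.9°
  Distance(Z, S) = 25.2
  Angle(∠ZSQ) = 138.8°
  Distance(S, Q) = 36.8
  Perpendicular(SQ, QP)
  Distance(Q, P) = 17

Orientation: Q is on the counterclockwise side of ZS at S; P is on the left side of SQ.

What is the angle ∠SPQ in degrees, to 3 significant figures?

65.2°

Z is at the origin; ZS runs at -43.9° with length 25.2, so S = 25.2·(cos -43.9°, sin -43.9°) = (18.2, -17.5). ∠ZSQ = 138.8°, so SQ runs at -43.9° + (180° − 138.8°) = -2.70° from the x-axis; with |SQ| = 36.8, Q = S + 36.8·(cos -2.70°, sin -2.70°) = (54.9, -19.2). SQ is perpendicular to QP; with |QP| = 17.0 on the left of SQ, P = Q + 17.0·(0.0471, 0.999) = (55.7, -2.23). Then cos ∠SPQ = PS·PQ / (|PS||PQ|), giving 65.2°.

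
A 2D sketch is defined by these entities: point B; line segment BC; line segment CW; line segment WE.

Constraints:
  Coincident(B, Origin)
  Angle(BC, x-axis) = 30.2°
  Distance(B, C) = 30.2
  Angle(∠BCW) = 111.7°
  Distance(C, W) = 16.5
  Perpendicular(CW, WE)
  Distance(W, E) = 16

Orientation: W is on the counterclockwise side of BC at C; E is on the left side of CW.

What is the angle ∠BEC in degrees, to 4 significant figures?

67.67°

B is at the origin; BC runs at 30.2° with length 30.2, so C = 30.2·(cos 30.2°, sin 30.2°) = (26.10, 15.19). ∠BCW = 111.7°, so CW runs at 30.2° + (180° − 111.7°) = 98.50° from the x-axis; with |CW| = 16.5, W = C + 16.5·(cos 98.50°, sin 98.50°) = (23.66, 31.51). The perpendicularity gives WE at right angles to CW; with |WE| = 16.0 on the left of CW, E = W + 16.0·(-0.9890, -0.1478) = (7.838, 29.15). Then cos ∠BEC = EB·EC / (|EB||EC|), giving 67.67°.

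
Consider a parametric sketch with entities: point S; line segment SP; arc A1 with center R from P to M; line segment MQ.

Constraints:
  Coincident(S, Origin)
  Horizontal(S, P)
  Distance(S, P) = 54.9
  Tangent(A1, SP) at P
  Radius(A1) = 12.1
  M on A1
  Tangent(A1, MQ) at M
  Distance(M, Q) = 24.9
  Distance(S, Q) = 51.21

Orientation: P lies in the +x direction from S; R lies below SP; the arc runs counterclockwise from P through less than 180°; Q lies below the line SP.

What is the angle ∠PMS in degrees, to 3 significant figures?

128°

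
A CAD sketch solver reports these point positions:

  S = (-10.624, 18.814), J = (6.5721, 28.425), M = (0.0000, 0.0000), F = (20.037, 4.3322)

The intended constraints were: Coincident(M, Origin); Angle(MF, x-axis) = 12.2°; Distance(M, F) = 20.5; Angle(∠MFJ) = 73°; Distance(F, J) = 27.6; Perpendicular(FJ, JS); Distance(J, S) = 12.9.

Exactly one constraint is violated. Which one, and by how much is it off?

Distance(J, S) = 12.9 — off by 6.80.

M = (0.00, 0.00) ✓; MF at 12.20° ✓; |MF| = 20.50 ✓; ∠MFJ = 73.00° ✓; |FJ| = 27.60 ✓; ∠(FJ, JS) = 90.00° ✓; |JS| = 19.70 ✗.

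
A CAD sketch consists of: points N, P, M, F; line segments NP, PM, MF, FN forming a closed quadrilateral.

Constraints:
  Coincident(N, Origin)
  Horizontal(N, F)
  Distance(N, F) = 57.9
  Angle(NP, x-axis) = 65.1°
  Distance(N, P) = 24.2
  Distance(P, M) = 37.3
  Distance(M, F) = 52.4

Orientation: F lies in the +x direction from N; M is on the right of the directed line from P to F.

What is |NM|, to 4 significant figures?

17.14

Checks: |PM| = 37.30 ✓; |MF| = 52.40 ✓.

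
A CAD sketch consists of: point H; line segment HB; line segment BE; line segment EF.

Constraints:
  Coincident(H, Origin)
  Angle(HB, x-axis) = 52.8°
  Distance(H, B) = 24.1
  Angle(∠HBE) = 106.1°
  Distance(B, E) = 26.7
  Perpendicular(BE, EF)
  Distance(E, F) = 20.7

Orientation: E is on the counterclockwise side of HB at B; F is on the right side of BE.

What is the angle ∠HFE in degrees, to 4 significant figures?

37.28°

H is at the origin; HB runs at 52.8° with length 24.1, so B = 24.1·(cos 52.8°, sin 52.8°) = (14.57, 19.20). ∠HBE = 106.1°, so BE runs at 52.8° + (180° − 106.1°) = 126.7° from the x-axis; with |BE| = 26.7, E = B + 26.7·(cos 126.7°, sin 126.7°) = (-1.386, 40.60). BE is perpendicular to EF; with |EF| = 20.7 on the right of BE, F = E + 20.7·(0.8018, 0.5976) = (15.21, 52.97). Then cos ∠HFE = FH·FE / (|FH||FE|), giving 37.28°.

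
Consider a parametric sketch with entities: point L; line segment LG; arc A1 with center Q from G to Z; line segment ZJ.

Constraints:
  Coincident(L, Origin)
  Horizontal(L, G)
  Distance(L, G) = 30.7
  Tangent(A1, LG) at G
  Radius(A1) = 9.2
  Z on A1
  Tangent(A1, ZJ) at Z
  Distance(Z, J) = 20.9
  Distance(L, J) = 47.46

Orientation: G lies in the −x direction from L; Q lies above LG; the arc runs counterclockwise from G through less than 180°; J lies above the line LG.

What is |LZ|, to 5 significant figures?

27.437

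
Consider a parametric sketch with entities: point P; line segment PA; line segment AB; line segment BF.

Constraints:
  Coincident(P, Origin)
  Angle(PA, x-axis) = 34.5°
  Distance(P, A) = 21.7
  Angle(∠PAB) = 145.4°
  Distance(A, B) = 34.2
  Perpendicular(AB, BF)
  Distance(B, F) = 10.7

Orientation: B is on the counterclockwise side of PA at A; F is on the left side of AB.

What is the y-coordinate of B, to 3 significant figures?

44.2

P is at the origin; PA runs at 34.5° with length 21.7, so A = 21.7·(cos 34.5°, sin 34.5°) = (17.9, 12.3). ∠PAB = 145.4°, so AB runs at 34.5° + (180° − 145.4°) = 69.1° from the x-axis; with |AB| = 34.2, B = A + 34.2·(cos 69.1°, sin 69.1°) = (30.1, 44.2). So B.y = 44.2.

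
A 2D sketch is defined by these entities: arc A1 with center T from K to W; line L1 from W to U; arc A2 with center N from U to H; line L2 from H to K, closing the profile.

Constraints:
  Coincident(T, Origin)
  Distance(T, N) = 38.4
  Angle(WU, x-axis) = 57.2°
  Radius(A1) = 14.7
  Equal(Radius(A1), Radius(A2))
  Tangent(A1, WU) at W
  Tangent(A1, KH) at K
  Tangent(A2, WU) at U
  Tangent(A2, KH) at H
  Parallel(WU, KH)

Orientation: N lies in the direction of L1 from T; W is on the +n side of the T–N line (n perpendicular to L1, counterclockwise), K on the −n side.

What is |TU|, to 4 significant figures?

41.12

Tangency of A1 to both parallel lines with radius 14.7 puts W and K at T ± 14.7·n: W = (-12.36, 7.963), K = (12.36, -7.963). Equal radii place U and H the same way about N: U = N + 14.7·n = (8.445, 40.24), H = N − 14.7·n = (33.16, 24.31). Then |TU| = |U − T| = 41.12.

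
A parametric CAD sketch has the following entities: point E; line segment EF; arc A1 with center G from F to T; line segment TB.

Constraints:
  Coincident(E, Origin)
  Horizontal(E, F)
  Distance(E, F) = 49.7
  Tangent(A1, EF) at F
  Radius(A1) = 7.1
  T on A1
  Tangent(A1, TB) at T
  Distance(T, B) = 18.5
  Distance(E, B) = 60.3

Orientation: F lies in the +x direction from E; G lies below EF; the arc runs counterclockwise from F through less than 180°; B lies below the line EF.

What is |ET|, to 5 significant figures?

45.207

Checks: ∠(GF, FE) = 90.00° ✓; |GT| = 7.100 ✓; ∠(GT, TB) = 90.00° ✓; |TB| = 18.50 ✓; |EB| = 60.30 ✓.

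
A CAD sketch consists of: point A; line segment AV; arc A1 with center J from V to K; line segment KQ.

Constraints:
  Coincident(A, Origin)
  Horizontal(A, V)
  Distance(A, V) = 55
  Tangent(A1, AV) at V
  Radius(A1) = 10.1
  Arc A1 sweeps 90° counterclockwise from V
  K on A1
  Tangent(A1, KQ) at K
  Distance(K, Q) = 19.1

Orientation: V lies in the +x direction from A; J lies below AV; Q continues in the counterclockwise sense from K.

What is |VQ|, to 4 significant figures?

30.90

On A1, V sits at bearing 90° from J; a 90° counterclockwise sweep puts K at bearing 180°, so K = J + 10.1·(cos 180°, sin 180°) = (44.90, -10.10). Since A1 is tangent to KQ there, JK ⟂ KQ, so KQ runs along (−sin 180°, cos 180°); with |KQ| = 19.1, Q = (44.90, -29.20). Then |VQ| = |Q − V| = 30.90.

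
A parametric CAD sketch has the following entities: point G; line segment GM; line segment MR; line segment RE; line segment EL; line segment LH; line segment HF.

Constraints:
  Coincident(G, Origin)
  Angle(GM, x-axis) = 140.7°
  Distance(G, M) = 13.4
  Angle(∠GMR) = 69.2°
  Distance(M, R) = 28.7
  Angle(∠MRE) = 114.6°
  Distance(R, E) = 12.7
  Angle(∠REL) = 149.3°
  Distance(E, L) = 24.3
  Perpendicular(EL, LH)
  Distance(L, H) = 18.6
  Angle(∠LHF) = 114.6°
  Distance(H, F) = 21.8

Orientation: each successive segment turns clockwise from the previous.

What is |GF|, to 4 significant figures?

1.344

G is at the origin; GM runs at 140.7° with length 13.4, so M = (-10.37, 8.487). ∠GMR = 69.2° gives MR at 29.90° from the x-axis; with |MR| = 28.7, R = (14.51, 22.79). ∠MRE = 114.6° gives RE at -35.50° from the x-axis; with |RE| = 12.7, E = (24.85, 15.42). ∠REL = 149.3° gives EL at -66.20° from the x-axis; with |EL| = 24.3, L = (34.66, -6.815). EL ⟂ LH, so LH runs at -156.2°; with |LH| = 18.6, H = (17.64, -14.32). ∠LHF = 114.6° gives HF at 138.4° from the x-axis; with |HF| = 21.8, F = (1.336, 0.1531). Then |GF| = |F − G| = 1.344.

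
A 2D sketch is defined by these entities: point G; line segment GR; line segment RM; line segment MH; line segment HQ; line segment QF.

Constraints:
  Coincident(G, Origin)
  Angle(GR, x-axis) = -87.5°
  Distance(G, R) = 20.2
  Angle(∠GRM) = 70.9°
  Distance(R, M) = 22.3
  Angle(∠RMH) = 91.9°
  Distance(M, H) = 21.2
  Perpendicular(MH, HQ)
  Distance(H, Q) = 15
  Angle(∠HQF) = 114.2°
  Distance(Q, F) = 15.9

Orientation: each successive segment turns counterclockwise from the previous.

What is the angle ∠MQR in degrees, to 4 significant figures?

53.66°

∠RMH = 91.9° gives MH at 109.7° from the x-axis; with |MH| = 21.2, H = (14.47, 7.988). The perpendicularity gives HQ at right angles to MH, so HQ runs at -160.3°; with |HQ| = 15.0, Q = (0.3466, 2.931). Then cos ∠MQR = QM·QR / (|QM||QR|), giving 53.66°.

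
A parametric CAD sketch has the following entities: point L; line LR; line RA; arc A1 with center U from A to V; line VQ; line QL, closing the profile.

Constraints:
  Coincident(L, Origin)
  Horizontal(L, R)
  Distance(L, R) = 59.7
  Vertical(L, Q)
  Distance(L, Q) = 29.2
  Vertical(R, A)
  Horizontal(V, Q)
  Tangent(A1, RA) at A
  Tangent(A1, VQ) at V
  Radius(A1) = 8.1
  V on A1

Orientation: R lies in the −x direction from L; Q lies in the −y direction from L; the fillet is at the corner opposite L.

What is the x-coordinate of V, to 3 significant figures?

-51.6

L is at the origin; L and R share the same y with |LR| = 59.7 and R on the −x side, so R = (-59.7, 0.00). L and Q share the same x with |LQ| = 29.2 and Q on the −y side, so Q = (0.00, -29.2). The virtual corner opposite L is at (-59.7, -29.2). The tangent condition forces UA to be normal to RA and tangency of A1 to VQ means the radius UV is perpendicular to VQ, with radius 8.1, so the center U sits 8.1 in from both sides at U = (-51.6, -21.1). That places the tangent points at A = (-59.7, -21.1) on RA and V = (-51.6, -29.2) on VQ. So V.x = -51.6.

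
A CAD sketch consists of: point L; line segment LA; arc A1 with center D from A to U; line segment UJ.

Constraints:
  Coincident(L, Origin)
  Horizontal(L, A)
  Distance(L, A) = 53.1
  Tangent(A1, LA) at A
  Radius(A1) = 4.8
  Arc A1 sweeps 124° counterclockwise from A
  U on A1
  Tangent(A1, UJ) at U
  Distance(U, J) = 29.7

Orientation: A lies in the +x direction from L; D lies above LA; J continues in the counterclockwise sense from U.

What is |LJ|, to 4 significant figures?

51.66

On A1, A sits at bearing -90° from D; a 124° counterclockwise sweep puts U at bearing 34°, so U = D + 4.8·(cos 34°, sin 34°) = (57.08, 7.484). The tangent condition forces DU to be normal to UJ, so UJ runs along (−sin 34°, cos 34°); with |UJ| = 29.7, J = (40.47, 32.11). Then |LJ| = |J − L| = 51.66.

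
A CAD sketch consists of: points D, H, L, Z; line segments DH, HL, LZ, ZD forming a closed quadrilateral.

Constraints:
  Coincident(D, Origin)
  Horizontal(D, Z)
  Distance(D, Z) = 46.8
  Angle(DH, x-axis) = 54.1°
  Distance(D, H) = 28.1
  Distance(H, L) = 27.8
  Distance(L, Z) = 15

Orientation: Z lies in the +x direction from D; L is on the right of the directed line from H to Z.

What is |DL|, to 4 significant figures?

31.81

Checks: |HL| = 27.80 ✓; |LZ| = 15.00 ✓.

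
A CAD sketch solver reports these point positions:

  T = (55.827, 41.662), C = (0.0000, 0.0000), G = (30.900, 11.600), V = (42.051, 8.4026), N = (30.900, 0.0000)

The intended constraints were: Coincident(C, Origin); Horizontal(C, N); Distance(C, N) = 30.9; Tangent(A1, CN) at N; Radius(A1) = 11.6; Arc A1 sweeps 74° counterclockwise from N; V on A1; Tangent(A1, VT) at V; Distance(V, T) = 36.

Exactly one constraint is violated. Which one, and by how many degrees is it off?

Tangent(A1, VT) at V — off by 6.50°.

C = (0.00, 0.00) ✓; C.y = 0.00, N.y = 0.00 ✓; |CN| = 30.90 ✓; ∠(GN, NC) = 90.00° ✓; |GN| = 11.60 ✓; bearing(G→V) − bearing(G→N) = 74.00° ✓; |GV| = 11.60 ✓; ∠(GV, VT) = 96.50° ✗; |VT| = 36.00 ✓.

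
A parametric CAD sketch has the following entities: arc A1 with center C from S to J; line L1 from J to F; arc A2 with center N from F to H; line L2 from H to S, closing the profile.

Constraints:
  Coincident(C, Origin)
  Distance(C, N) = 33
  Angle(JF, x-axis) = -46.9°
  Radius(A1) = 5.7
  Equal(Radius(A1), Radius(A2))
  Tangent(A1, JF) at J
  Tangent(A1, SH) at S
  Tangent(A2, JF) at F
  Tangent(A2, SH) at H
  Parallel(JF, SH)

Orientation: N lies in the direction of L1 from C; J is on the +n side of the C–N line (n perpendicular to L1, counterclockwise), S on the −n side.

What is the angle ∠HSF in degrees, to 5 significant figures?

19.058°

The slot axis is L1's direction at -46.9°, so u = (cos -46.9°, sin -46.9°) = (0.68327, -0.73016) and n = (−sin -46.9°, cos -46.9°) = (0.73016, 0.68327). C is at the origin and N lies 33.0 along u from C, so N = 33.0·u = (22.548, -24.095). Tangency of A1 to both parallel lines with radius 5.7 puts J and S at C ± 5.7·n: J = (4.1619, 3.8947), S = (-4.1619, -3.8947). Equal radii place F and H the same way about N: F = N + 5.7·n = (26.710, -20.201), H = N − 5.7·n = (18.386, -27.990). Then cos ∠HSF = SH·SF / (|SH||SF|), giving 19.058°.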